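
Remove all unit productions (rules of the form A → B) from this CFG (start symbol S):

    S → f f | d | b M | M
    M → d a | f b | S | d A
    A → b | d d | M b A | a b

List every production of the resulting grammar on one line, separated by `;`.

Unit pairs: M ⇒* {S}; S ⇒* {M}.
For every A with A ⇒* B via unit rules, add B's non-unit alternatives to A; then delete every rule of the form X → Y.

S → f f | d | b M | d a | f b | d A; M → f f | d | b M | d a | f b | d A; A → b | d d | M b A | a b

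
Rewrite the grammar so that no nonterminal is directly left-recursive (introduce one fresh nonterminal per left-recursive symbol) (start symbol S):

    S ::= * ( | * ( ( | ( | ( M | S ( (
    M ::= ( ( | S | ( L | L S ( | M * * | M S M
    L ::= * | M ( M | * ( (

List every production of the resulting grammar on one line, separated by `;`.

S, M are directly left-recursive.
For S: α = {( (}, β = {* (, * ( (, (, ( M}. Rewrite as S → β S' and S' → α S' | ε.
For M: α = {* *, S M}, β = {( (, S, ( L, L S (}. Rewrite as M → β M' and M' → α M' | ε.

S ::= * ( S' | * ( ( S' | ( S' | ( M S'; M ::= ( ( M' | S M' | ( L M' | L S ( M'; L ::= * | M ( M | * ( (; S' ::= ( ( S' | ε; M' ::= * * M' | S M M' | ε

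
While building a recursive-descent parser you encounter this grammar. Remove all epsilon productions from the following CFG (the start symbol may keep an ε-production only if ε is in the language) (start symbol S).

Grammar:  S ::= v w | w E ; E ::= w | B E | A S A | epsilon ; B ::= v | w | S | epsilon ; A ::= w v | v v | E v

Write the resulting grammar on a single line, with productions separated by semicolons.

The nullable symbols are {B, E}.
ε ∉ L(G), so no ε-production is kept.
Expand every rule over subsets of its nullable positions: S → w E gives w E | w. E → B E gives B E | B. A → E v gives E v | v.

S ::= v w | w E | w; E ::= w | B E | B | A S A; B ::= v | w | S; A ::= w v | v v | E v | v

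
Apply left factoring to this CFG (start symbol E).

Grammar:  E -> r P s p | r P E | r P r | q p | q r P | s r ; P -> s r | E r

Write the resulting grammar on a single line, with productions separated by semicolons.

E -> s r | r P E' | q E''; P -> s r | E r; E' -> s p | E | r; E'' -> p | r P

E has alternatives sharing prefix 'r P': factor to E → r P E' with E' → s p | E | r.
E has alternatives sharing prefix 'q': factor to E → q E'' with E'' → p | r P.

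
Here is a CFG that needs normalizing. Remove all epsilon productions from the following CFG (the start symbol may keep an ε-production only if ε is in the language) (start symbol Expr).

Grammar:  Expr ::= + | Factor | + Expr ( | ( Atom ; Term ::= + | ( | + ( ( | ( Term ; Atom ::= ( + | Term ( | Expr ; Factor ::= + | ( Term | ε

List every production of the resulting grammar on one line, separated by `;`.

Nullable set = {Atom, Expr, Factor}.
ε ∈ L(G) since Expr is nullable, so keep Expr → ε.
Expand every rule over subsets of its nullable positions: Expr → + Expr ( gives + Expr ( | + (. Expr → ( Atom gives ( Atom | (.

Expr ::= + | Factor | + Expr ( | + ( | ( Atom | ( | ε; Term ::= + | ( | + ( ( | ( Term; Atom ::= ( + | Term ( | Expr; Factor ::= + | ( Term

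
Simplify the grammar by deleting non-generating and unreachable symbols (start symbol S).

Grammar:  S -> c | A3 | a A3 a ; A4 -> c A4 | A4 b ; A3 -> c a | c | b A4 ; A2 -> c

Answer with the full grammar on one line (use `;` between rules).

Generating nonterminals: {A2, A3, S}.
Reachable from S after that: {A3, S}.
Removed useless symbols: {A2, A4} and every production mentioning them.

S -> c | A3 | a A3 a; A3 -> c a | c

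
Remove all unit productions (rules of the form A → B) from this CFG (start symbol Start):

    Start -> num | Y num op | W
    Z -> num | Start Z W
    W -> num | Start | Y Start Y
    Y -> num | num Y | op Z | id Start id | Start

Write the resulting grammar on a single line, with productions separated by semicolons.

Unit pairs: Start ⇒* {W}; W ⇒* {Start}; Y ⇒* {Start, W}.
For each unit pair (A, B), copy every non-unit production of B to A, then drop all unit productions.

Start -> num | Y num op | Y Start Y; Z -> num | Start Z W; W -> num | Y num op | Y Start Y; Y -> num | Y num op | Y Start Y | num Y | op Z | id Start id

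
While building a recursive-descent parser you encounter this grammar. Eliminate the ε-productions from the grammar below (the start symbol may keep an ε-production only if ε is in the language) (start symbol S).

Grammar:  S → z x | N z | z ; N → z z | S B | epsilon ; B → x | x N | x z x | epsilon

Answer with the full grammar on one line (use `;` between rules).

The nullable symbols are {B, N}.
ε ∉ L(G), so no ε-production is kept.
Expand every rule over subsets of its nullable positions: S → N z gives N z | z. N → S B gives S B | S.

S → z x | N z | z; N → z z | S B | S; B → x | x N | x z x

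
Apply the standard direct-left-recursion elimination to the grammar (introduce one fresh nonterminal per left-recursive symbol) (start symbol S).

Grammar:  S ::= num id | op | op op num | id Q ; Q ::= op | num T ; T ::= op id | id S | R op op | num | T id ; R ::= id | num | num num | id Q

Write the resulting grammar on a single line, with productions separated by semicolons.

S ::= num id | op | op op num | id Q; Q ::= op | num T; T ::= op id T' | id S T' | R op op T' | num T'; R ::= id | num | num num | id Q; T' ::= id T' | epsilon

Directly left-recursive nonterminal: T.
For T: α = {id}, β = {op id, id S, R op op, num}. Rewrite as T → β T' and T' → α T' | ε.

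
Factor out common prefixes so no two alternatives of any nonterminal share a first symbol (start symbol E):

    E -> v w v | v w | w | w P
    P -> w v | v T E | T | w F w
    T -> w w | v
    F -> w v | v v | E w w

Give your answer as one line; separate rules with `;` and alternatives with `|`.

E -> v w E' | w E''; P -> v T E | T | w P'; T -> w w | v; F -> w v | v v | E w w; E' -> v | ε; E'' -> ε | P; P' -> v | F w

E has alternatives sharing prefix 'v w': factor to E → v w E' with E' → v | ε.
E has alternatives sharing prefix 'w': factor to E → w E'' with E'' → ε | P.
P has alternatives sharing prefix 'w': factor to P → w P' with P' → v | F w.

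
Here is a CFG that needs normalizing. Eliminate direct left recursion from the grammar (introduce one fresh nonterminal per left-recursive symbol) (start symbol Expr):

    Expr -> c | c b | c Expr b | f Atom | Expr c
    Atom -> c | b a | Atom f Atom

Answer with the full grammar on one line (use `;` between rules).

Expr, Atom are directly left-recursive.
For Expr: α = {c}, β = {c, c b, c Expr b, f Atom}. Rewrite as Expr → β Expr1 and Expr1 → α Expr1 | ε.
For Atom: α = {f Atom}, β = {c, b a}. Rewrite as Atom → β Atom1 and Atom1 → α Atom1 | ε.

Expr -> c Expr1 | c b Expr1 | c Expr b Expr1 | f Atom Expr1; Atom -> c Atom1 | b a Atom1; Expr1 -> c Expr1 | ε; Atom1 -> f Atom Atom1 | ε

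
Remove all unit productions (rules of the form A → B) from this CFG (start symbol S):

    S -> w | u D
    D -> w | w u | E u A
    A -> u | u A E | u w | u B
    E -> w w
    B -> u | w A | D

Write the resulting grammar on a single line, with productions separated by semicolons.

Unit pairs: B ⇒* {D}.
For each unit pair (A, B), copy every non-unit production of B to A, then drop all unit productions.

S -> w | u D; D -> w | w u | E u A; A -> u | u A E | u w | u B; E -> w w; B -> u | w A | w | w u | E u A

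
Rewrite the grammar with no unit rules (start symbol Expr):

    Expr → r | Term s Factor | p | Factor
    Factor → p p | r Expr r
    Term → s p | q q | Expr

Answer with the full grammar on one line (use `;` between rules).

Expr → p p | r Expr r | r | Term s Factor | p; Factor → p p | r Expr r; Term → s p | q q | p p | r Expr r | r | Term s Factor | p

Unit pairs: Expr ⇒* {Factor}; Term ⇒* {Expr, Factor}.
For every A with A ⇒* B via unit rules, add B's non-unit alternatives to A; then delete every rule of the form X → Y.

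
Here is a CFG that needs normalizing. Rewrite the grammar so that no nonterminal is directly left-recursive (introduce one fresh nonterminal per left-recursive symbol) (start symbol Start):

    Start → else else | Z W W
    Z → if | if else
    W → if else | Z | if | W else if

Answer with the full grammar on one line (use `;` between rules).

Start → else else | Z W W; Z → if | if else; W → if else W1 | Z W1 | if W1; W1 → else if W1 | ε

Left recursion appears on W.
For W: α = {else if}, β = {if else, Z, if}. Rewrite as W → β W1 and W1 → α W1 | ε.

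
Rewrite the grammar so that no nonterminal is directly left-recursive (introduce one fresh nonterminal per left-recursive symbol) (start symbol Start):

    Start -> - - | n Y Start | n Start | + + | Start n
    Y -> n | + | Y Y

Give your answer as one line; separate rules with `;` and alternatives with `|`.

Left recursion appears on Start, Y.
For Start: α = {n}, β = {- -, n Y Start, n Start, + +}. Rewrite as Start → β Start1 and Start1 → α Start1 | ε.
For Y: α = {Y}, β = {n, +}. Rewrite as Y → β Y1 and Y1 → α Y1 | ε.

Start -> - - Start1 | n Y Start Start1 | n Start Start1 | + + Start1; Y -> n Y1 | + Y1; Start1 -> n Start1 | ε; Y1 -> Y Y1 | ε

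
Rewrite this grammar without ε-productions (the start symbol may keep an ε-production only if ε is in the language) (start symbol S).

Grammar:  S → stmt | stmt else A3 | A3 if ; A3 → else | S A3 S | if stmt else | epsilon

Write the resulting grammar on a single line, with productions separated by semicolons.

S → stmt | stmt else A3 | stmt else | A3 if | if; A3 → else | S A3 S | S S | if stmt else

The nullable symbols are {A3}.
ε ∉ L(G), so no ε-production is kept.
Add the nullable-subset variants: S → stmt else A3 gives stmt else A3 | stmt else. S → A3 if gives A3 if | if. A3 → S A3 S gives S A3 S | S S.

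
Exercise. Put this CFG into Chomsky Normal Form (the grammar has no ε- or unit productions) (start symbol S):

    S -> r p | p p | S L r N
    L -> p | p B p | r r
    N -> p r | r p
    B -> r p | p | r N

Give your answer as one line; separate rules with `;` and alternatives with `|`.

Introduce a nonterminal for each terminal appearing in a rule of length ≥ 2: X1 → r, X2 → p.
Binarize each right-hand side of length ≥ 3 by chaining fresh nonterminals (Y1, Y2, …): affected rules were S → S L X1 N; L → X2 B X2.

S -> X1 X2 | X2 X2 | S Y1; L -> p | X2 Y3 | X1 X1; N -> X2 X1 | X1 X2; B -> X1 X2 | p | X1 N; X1 -> r; X2 -> p; Y1 -> L Y2; Y2 -> X1 N; Y3 -> B X2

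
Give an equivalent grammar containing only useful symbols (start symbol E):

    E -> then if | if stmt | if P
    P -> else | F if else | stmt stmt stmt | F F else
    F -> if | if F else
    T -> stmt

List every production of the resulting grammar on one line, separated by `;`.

E -> then if | if stmt | if P; P -> else | F if else | stmt stmt stmt | F F else; F -> if | if F else

Generating nonterminals: {E, F, P, T}.
Reachable from E after that: {E, F, P}.
Removed useless symbols: {T} and every production mentioning them.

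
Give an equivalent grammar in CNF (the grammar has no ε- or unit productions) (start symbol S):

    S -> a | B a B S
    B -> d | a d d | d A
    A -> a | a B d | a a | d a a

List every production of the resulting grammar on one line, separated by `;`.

Introduce a nonterminal for each terminal appearing in a rule of length ≥ 2: X1 → a, X2 → d.
Binarize each right-hand side of length ≥ 3 by chaining fresh nonterminals (Y1, Y2, …): affected rules were S → B X1 B S; B → X1 X2 X2; A → X1 B X2; A → X2 X1 X1.

S -> a | B Y1; B -> d | X1 Y3 | X2 A; A -> a | X1 Y4 | X1 X1 | X2 Y5; X1 -> a; X2 -> d; Y1 -> X1 Y2; Y2 -> B S; Y3 -> X2 X2; Y4 -> B X2; Y5 -> X1 X1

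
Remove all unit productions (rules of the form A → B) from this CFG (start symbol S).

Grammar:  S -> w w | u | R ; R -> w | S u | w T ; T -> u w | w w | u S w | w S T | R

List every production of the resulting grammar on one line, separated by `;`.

S -> w w | u | w | S u | w T; R -> w | S u | w T; T -> w | S u | w T | u w | w w | u S w | w S T

Unit pairs: S ⇒* {R}; T ⇒* {R}.
For every A with A ⇒* B via unit rules, add B's non-unit alternatives to A; then delete every rule of the form X → Y.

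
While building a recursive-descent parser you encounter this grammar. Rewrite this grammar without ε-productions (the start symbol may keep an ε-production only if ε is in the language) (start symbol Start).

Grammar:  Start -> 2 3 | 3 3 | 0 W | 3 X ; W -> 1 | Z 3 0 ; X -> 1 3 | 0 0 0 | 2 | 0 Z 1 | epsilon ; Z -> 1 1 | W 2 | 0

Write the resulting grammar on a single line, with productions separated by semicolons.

Start -> 2 3 | 3 3 | 0 W | 3 X | 3; W -> 1 | Z 3 0; X -> 1 3 | 0 0 0 | 2 | 0 Z 1; Z -> 1 1 | W 2 | 0

The nullable symbols are {X}.
ε ∉ L(G), so no ε-production is kept.
For each production, add variants omitting each subset of nullable occurrences: Start → 3 X gives 3 X | 3.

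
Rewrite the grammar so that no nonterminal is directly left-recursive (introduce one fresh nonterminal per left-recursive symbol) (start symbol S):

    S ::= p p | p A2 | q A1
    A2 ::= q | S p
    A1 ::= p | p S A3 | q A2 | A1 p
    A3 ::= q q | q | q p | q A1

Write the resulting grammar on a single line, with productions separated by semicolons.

S ::= p p | p A2 | q A1; A2 ::= q | S p; A1 ::= p A1' | p S A3 A1' | q A2 A1'; A3 ::= q q | q | q p | q A1; A1' ::= p A1' | ε

Directly left-recursive nonterminal: A1.
For A1: α = {p}, β = {p, p S A3, q A2}. Rewrite as A1 → β A1' and A1' → α A1' | ε.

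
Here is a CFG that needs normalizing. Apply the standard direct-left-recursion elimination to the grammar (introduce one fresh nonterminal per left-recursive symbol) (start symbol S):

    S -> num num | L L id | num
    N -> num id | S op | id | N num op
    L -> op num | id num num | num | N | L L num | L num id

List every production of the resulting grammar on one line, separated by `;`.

S -> num num | L L id | num; N -> num id N' | S op N' | id N'; L -> op num L' | id num num L' | num L' | N L'; N' -> num op N' | ε; L' -> L num L' | num id L' | ε

Directly left-recursive nonterminals: N, L.
For N: α = {num op}, β = {num id, S op, id}. Rewrite as N → β N' and N' → α N' | ε.
For L: α = {L num, num id}, β = {op num, id num num, num, N}. Rewrite as L → β L' and L' → α L' | ε.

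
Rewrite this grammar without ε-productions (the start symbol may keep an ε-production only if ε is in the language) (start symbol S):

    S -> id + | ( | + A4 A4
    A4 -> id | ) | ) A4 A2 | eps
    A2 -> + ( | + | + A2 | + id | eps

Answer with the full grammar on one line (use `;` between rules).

S -> id + | ( | + A4 A4 | + A4 | +; A4 -> id | ) | ) A4 A2 | ) A4 | ) A2; A2 -> + ( | + | + A2 | + id

Nullable nonterminals: {A2, A4}.
ε ∉ L(G), so no ε-production is kept.
Add the nullable-subset variants: S → + A4 A4 gives + A4 A4 | + A4 | +. A4 → ) A4 A2 gives ) A4 A2 | ) A4 | ) A2.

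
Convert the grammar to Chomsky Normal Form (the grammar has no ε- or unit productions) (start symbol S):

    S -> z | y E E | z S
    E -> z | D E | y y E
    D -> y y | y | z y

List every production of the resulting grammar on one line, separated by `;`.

S -> z | X1 Y1 | X2 S; E -> z | D E | X1 Y2; D -> X1 X1 | y | X2 X1; X1 -> y; X2 -> z; Y1 -> E E; Y2 -> X1 E

Introduce a nonterminal for each terminal appearing in a rule of length ≥ 2: X1 → y, X2 → z.
Binarize each right-hand side of length ≥ 3 by chaining fresh nonterminals (Y1, Y2, …): affected rules were S → X1 E E; E → X1 X1 E.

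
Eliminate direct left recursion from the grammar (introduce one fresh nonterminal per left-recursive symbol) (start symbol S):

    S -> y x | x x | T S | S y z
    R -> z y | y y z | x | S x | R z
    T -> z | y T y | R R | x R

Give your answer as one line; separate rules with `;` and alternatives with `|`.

S -> y x S' | x x S' | T S S'; R -> z y R' | y y z R' | x R' | S x R'; T -> z | y T y | R R | x R; S' -> y z S' | ε; R' -> z R' | ε

Left recursion appears on S, R.
For S: α = {y z}, β = {y x, x x, T S}. Rewrite as S → β S' and S' → α S' | ε.
For R: α = {z}, β = {z y, y y z, x, S x}. Rewrite as R → β R' and R' → α R' | ε.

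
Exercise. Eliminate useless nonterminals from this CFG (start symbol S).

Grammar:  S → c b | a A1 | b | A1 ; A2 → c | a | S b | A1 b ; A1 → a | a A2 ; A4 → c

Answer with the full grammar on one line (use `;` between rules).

S → c b | a A1 | b | A1; A2 → c | a | S b | A1 b; A1 → a | a A2

Generating nonterminals: {A1, A2, A4, S}.
Reachable from S after that: {A1, A2, S}.
Removed useless symbols: {A4} and every production mentioning them.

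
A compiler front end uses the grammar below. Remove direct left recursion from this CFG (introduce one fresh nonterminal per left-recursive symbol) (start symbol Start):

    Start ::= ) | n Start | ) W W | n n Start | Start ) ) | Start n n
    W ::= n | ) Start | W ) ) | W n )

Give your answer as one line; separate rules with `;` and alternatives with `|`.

Start ::= ) Start1 | n Start Start1 | ) W W Start1 | n n Start Start1; W ::= n W1 | ) Start W1; Start1 ::= ) ) Start1 | n n Start1 | ε; W1 ::= ) ) W1 | n ) W1 | ε

Directly left-recursive nonterminals: Start, W.
For Start: α = {) ), n n}, β = {), n Start, ) W W, n n Start}. Rewrite as Start → β Start1 and Start1 → α Start1 | ε.
For W: α = {) ), n )}, β = {n, ) Start}. Rewrite as W → β W1 and W1 → α W1 | ε.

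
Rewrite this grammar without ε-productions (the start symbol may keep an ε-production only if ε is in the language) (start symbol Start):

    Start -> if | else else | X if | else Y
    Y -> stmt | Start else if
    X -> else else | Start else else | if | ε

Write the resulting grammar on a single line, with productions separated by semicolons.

Start -> if | else else | X if | else Y; Y -> stmt | Start else if; X -> else else | Start else else | if

Nullable set = {X}.
ε ∉ L(G), so no ε-production is kept.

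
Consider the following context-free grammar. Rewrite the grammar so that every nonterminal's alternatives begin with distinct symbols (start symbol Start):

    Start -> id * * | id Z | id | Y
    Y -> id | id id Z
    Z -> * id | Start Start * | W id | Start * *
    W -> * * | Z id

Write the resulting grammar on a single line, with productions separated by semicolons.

Start -> Y | id Start1; Y -> id Y1; Z -> * id | W id | Start Z1; W -> * * | Z id; Start1 -> * * | Z | ε; Y1 -> ε | id Z; Z1 -> Start * | * *

Start has alternatives sharing prefix 'id': factor to Start → id Start1 with Start1 → * * | Z | ε.
Y has alternatives sharing prefix 'id': factor to Y → id Y1 with Y1 → ε | id Z.
Z has alternatives sharing prefix 'Start': factor to Z → Start Z1 with Z1 → Start * | * *.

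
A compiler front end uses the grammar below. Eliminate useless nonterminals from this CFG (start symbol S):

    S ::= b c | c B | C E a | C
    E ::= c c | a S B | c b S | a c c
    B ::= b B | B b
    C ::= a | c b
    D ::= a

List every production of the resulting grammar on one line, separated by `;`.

Generating nonterminals: {C, D, E, S}.
Reachable from S after that: {C, E, S}.
Removed useless symbols: {B, D} and every production mentioning them.

S ::= b c | C E a | C; E ::= c c | c b S | a c c; C ::= a | c b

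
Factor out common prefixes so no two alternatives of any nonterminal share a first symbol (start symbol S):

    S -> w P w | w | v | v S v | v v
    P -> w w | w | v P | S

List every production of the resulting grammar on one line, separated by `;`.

S has alternatives sharing prefix 'v': factor to S → v S' with S' → ε | S v | v.
S has alternatives sharing prefix 'w': factor to S → w S'' with S'' → P w | ε.
P has alternatives sharing prefix 'w': factor to P → w P' with P' → w | ε.

S -> v S' | w S''; P -> v P | S | w P'; S' -> ε | S v | v; S'' -> P w | ε; P' -> w | ε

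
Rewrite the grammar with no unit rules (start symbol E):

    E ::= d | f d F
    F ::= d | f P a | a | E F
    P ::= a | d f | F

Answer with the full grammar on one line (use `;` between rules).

Unit pairs: P ⇒* {F}.
For every A with A ⇒* B via unit rules, add B's non-unit alternatives to A; then delete every rule of the form X → Y.

E ::= d | f d F; F ::= d | f P a | a | E F; P ::= d | f P a | a | E F | d f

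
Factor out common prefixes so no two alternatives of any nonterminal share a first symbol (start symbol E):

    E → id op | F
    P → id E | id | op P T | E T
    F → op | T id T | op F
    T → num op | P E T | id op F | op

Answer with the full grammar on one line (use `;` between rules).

P has alternatives sharing prefix 'id': factor to P → id P' with P' → E | ε.
F has alternatives sharing prefix 'op': factor to F → op F' with F' → ε | F.

E → id op | F; P → op P T | E T | id P'; F → T id T | op F'; T → num op | P E T | id op F | op; P' → E | ε; F' → ε | F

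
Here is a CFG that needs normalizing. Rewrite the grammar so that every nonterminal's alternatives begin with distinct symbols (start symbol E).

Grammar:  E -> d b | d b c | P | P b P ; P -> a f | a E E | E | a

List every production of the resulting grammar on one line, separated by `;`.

E has alternatives sharing prefix 'd b': factor to E → d b E' with E' → ε | c.
E has alternatives sharing prefix 'P': factor to E → P E'' with E'' → ε | b P.
P has alternatives sharing prefix 'a': factor to P → a P' with P' → f | E E | ε.

E -> d b E' | P E''; P -> E | a P'; E' -> epsilon | c; E'' -> epsilon | b P; P' -> f | E E | epsilon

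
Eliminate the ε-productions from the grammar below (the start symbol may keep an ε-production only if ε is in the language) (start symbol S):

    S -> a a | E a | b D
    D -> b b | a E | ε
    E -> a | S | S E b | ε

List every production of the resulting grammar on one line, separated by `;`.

S -> a a | E a | a | b D | b; D -> b b | a E | a; E -> a | S | S E b | S b

Nullable nonterminals: {D, E}.
ε ∉ L(G), so no ε-production is kept.
Expand every rule over subsets of its nullable positions: S → E a gives E a | a. S → b D gives b D | b. D → a E gives a E | a. E → S E b gives S E b | S b.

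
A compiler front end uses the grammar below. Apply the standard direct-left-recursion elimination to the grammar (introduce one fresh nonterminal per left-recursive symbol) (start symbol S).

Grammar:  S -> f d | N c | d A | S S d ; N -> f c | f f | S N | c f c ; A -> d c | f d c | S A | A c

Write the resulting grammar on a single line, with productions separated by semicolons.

S, A are directly left-recursive.
For S: α = {S d}, β = {f d, N c, d A}. Rewrite as S → β S' and S' → α S' | ε.
For A: α = {c}, β = {d c, f d c, S A}. Rewrite as A → β A' and A' → α A' | ε.

S -> f d S' | N c S' | d A S'; N -> f c | f f | S N | c f c; A -> d c A' | f d c A' | S A A'; S' -> S d S' | eps; A' -> c A' | eps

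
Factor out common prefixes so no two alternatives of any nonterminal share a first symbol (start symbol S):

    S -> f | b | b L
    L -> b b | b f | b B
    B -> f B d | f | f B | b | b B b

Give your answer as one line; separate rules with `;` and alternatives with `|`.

S has alternatives sharing prefix 'b': factor to S → b S' with S' → ε | L.
L has alternatives sharing prefix 'b': factor to L → b L' with L' → b | f | B.
B has alternatives sharing prefix 'f': factor to B → f B' with B' → B d | ε | B.
B has alternatives sharing prefix 'b': factor to B → b B'' with B'' → ε | B b.
B' has alternatives sharing prefix 'B': factor to B' → B B''' with B''' → d | ε.

S -> f | b S'; L -> b L'; B -> f B' | b B''; S' -> ε | L; L' -> b | f | B; B' -> ε | B B'''; B'' -> ε | B b; B''' -> d | ε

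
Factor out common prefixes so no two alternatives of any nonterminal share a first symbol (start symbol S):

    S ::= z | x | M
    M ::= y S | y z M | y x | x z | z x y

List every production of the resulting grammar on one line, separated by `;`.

M has alternatives sharing prefix 'y': factor to M → y M' with M' → S | z M | x.

S ::= z | x | M; M ::= x z | z x y | y M'; M' ::= S | z M | x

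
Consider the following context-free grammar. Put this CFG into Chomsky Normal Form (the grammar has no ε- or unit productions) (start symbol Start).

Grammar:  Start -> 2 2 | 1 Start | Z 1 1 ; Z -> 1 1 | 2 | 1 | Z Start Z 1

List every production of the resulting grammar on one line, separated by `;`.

Start -> X1 X1 | X2 Start | Z Y1; Z -> X2 X2 | 2 | 1 | Z Y2; X1 -> 2; X2 -> 1; Y1 -> X2 X2; Y2 -> Start Y3; Y3 -> Z X2

Introduce a nonterminal for each terminal appearing in a rule of length ≥ 2: X1 → 2, X2 → 1.
Binarize each right-hand side of length ≥ 3 by chaining fresh nonterminals (Y1, Y2, …): affected rules were Start → Z X2 X2; Z → Z Start Z X2.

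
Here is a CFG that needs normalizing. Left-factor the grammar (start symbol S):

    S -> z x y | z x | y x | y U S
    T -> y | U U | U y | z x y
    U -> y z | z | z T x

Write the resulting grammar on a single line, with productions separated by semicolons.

S has alternatives sharing prefix 'z x': factor to S → z x S' with S' → y | ε.
S has alternatives sharing prefix 'y': factor to S → y S'' with S'' → x | U S.
T has alternatives sharing prefix 'U': factor to T → U T' with T' → U | y.
U has alternatives sharing prefix 'z': factor to U → z U' with U' → ε | T x.

S -> z x S' | y S''; T -> y | z x y | U T'; U -> y z | z U'; S' -> y | epsilon; S'' -> x | U S; T' -> U | y; U' -> epsilon | T x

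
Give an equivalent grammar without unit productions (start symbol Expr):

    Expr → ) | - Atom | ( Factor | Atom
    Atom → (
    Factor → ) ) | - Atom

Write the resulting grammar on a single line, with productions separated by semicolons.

Unit pairs: Expr ⇒* {Atom}.
Replace each nonterminal's rules with the union of the non-unit rules of every nonterminal it unit-derives.

Expr → ( | ) | - Atom | ( Factor; Atom → (; Factor → ) ) | - Atom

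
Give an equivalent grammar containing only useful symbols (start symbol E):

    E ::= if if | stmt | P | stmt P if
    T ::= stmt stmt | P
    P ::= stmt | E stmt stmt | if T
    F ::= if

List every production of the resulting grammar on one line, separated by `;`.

Generating nonterminals: {E, F, P, T}.
Reachable from E after that: {E, P, T}.
Removed useless symbols: {F} and every production mentioning them.

E ::= if if | stmt | P | stmt P if; T ::= stmt stmt | P; P ::= stmt | E stmt stmt | if T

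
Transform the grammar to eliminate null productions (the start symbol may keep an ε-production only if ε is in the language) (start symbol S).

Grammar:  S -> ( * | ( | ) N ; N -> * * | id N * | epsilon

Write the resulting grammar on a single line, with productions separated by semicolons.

Nullable nonterminals: {N}.
ε ∉ L(G), so no ε-production is kept.
For each production, add variants omitting each subset of nullable occurrences: S → ) N gives ) N | ). N → id N * gives id N * | id *.

S -> ( * | ( | ) N | ); N -> * * | id N * | id *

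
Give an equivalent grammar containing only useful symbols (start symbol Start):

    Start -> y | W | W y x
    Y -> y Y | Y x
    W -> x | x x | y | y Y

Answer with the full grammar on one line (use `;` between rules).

Start -> y | W | W y x; W -> x | x x | y

Generating nonterminals: {Start, W}.
Reachable from Start after that: {Start, W}.
Removed useless symbols: {Y} and every production mentioning them.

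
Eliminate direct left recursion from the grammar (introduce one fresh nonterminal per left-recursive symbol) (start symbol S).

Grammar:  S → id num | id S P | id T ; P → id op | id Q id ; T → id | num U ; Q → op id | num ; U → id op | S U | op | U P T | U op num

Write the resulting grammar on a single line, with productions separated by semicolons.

S → id num | id S P | id T; P → id op | id Q id; T → id | num U; Q → op id | num; U → id op U' | S U U' | op U'; U' → P T U' | op num U' | ε

U is directly left-recursive.
For U: α = {P T, op num}, β = {id op, S U, op}. Rewrite as U → β U' and U' → α U' | ε.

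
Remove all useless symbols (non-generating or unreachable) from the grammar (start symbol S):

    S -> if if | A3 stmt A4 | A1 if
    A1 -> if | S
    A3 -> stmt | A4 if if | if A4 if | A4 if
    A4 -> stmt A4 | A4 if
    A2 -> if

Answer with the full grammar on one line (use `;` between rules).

Generating nonterminals: {A1, A2, A3, S}.
Reachable from S after that: {A1, S}.
Removed useless symbols: {A2, A3, A4} and every production mentioning them.

S -> if if | A1 if; A1 -> if | S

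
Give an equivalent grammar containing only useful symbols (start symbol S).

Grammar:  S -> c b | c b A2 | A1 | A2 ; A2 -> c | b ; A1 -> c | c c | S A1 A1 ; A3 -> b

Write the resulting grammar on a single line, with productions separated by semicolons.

Generating nonterminals: {A1, A2, A3, S}.
Reachable from S after that: {A1, A2, S}.
Removed useless symbols: {A3} and every production mentioning them.

S -> c b | c b A2 | A1 | A2; A2 -> c | b; A1 -> c | c c | S A1 A1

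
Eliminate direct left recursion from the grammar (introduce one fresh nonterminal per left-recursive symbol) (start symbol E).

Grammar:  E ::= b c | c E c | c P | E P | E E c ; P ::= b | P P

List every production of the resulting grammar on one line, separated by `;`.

Directly left-recursive nonterminals: E, P.
For E: α = {P, E c}, β = {b c, c E c, c P}. Rewrite as E → β E' and E' → α E' | ε.
For P: α = {P}, β = {b}. Rewrite as P → β P' and P' → α P' | ε.

E ::= b c E' | c E c E' | c P E'; P ::= b P'; E' ::= P E' | E c E' | ε; P' ::= P P' | ε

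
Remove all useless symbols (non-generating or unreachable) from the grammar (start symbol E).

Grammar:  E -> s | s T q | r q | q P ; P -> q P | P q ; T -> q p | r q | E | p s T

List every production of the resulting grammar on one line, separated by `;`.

Generating nonterminals: {E, T}.
Reachable from E after that: {E, T}.
Removed useless symbols: {P} and every production mentioning them.

E -> s | s T q | r q; T -> q p | r q | E | p s T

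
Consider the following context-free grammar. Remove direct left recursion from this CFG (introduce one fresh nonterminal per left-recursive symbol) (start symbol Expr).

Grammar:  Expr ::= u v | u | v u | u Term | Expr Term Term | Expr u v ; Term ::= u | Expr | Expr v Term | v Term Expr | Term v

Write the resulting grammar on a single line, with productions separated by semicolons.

Directly left-recursive nonterminals: Expr, Term.
For Expr: α = {Term Term, u v}, β = {u v, u, v u, u Term}. Rewrite as Expr → β Expr1 and Expr1 → α Expr1 | ε.
For Term: α = {v}, β = {u, Expr, Expr v Term, v Term Expr}. Rewrite as Term → β Term1 and Term1 → α Term1 | ε.

Expr ::= u v Expr1 | u Expr1 | v u Expr1 | u Term Expr1; Term ::= u Term1 | Expr Term1 | Expr v Term Term1 | v Term Expr Term1; Expr1 ::= Term Term Expr1 | u v Expr1 | eps; Term1 ::= v Term1 | eps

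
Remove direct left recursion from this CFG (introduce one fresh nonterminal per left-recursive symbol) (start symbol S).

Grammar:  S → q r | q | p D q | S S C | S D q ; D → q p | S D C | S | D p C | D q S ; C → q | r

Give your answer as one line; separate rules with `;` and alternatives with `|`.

S → q r S' | q S' | p D q S'; D → q p D' | S D C D' | S D'; C → q | r; S' → S C S' | D q S' | epsilon; D' → p C D' | q S D' | epsilon

Directly left-recursive nonterminals: S, D.
For S: α = {S C, D q}, β = {q r, q, p D q}. Rewrite as S → β S' and S' → α S' | ε.
For D: α = {p C, q S}, β = {q p, S D C, S}. Rewrite as D → β D' and D' → α D' | ε.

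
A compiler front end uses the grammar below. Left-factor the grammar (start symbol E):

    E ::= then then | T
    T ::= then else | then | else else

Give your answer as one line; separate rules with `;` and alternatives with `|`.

E ::= then then | T; T ::= else else | then T'; T' ::= else | eps

T has alternatives sharing prefix 'then': factor to T → then T' with T' → else | ε.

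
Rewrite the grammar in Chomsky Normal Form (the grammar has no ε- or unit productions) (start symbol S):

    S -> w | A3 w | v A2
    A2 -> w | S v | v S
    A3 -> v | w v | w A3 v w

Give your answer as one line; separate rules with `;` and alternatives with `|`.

S -> w | A3 X1 | X2 A2; A2 -> w | S X2 | X2 S; A3 -> v | X1 X2 | X1 Y1; X1 -> w; X2 -> v; Y1 -> A3 Y2; Y2 -> X2 X1

Introduce a nonterminal for each terminal appearing in a rule of length ≥ 2: X1 → w, X2 → v.
Binarize each right-hand side of length ≥ 3 by chaining fresh nonterminals (Y1, Y2, …): affected rules were A3 → X1 A3 X2 X1.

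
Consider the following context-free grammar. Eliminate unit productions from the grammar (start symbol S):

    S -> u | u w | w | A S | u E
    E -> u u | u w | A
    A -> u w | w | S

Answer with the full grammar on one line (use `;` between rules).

Unit pairs: A ⇒* {S}; E ⇒* {A, S}.
Replace each nonterminal's rules with the union of the non-unit rules of every nonterminal it unit-derives.

S -> u | u w | w | A S | u E; E -> u u | u w | u | w | A S | u E; A -> u | u w | w | A S | u E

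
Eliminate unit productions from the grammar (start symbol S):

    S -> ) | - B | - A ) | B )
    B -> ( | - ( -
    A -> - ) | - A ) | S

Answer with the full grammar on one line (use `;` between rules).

Unit pairs: A ⇒* {S}.
Replace each nonterminal's rules with the union of the non-unit rules of every nonterminal it unit-derives.

S -> ) | - B | - A ) | B ); B -> ( | - ( -; A -> ) | - B | - A ) | B ) | - )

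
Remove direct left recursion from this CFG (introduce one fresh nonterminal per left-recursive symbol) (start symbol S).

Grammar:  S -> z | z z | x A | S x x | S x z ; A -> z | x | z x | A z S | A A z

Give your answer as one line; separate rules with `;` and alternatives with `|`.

S -> z S' | z z S' | x A S'; A -> z A' | x A' | z x A'; S' -> x x S' | x z S' | ε; A' -> z S A' | A z A' | ε

S, A are directly left-recursive.
For S: α = {x x, x z}, β = {z, z z, x A}. Rewrite as S → β S' and S' → α S' | ε.
For A: α = {z S, A z}, β = {z, x, z x}. Rewrite as A → β A' and A' → α A' | ε.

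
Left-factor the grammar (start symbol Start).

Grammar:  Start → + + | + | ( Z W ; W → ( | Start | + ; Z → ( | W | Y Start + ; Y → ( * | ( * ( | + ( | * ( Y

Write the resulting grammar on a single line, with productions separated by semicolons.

Start → ( Z W | + Start1; W → ( | Start | +; Z → ( | W | Y Start +; Y → + ( | * ( Y | ( * Y1; Start1 → + | ε; Y1 → ε | (

Start has alternatives sharing prefix '+': factor to Start → + Start1 with Start1 → + | ε.
Y has alternatives sharing prefix '( *': factor to Y → ( * Y1 with Y1 → ε | (.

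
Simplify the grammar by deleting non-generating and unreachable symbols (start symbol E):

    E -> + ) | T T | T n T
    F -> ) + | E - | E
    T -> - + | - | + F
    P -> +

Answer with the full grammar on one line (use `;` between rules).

Generating nonterminals: {E, F, P, T}.
Reachable from E after that: {E, F, T}.
Removed useless symbols: {P} and every production mentioning them.

E -> + ) | T T | T n T; F -> ) + | E - | E; T -> - + | - | + F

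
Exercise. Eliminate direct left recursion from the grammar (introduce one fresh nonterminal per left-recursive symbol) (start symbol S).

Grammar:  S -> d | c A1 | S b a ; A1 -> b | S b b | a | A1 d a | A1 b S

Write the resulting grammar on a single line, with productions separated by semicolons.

Left recursion appears on S, A1.
For S: α = {b a}, β = {d, c A1}. Rewrite as S → β S' and S' → α S' | ε.
For A1: α = {d a, b S}, β = {b, S b b, a}. Rewrite as A1 → β A1' and A1' → α A1' | ε.

S -> d S' | c A1 S'; A1 -> b A1' | S b b A1' | a A1'; S' -> b a S' | ε; A1' -> d a A1' | b S A1' | ε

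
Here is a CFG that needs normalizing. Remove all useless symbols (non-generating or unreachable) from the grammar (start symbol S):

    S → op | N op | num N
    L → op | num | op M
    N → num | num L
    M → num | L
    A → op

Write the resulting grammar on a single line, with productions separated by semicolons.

S → op | N op | num N; L → op | num | op M; N → num | num L; M → num | L

Generating nonterminals: {A, L, M, N, S}.
Reachable from S after that: {L, M, N, S}.
Removed useless symbols: {A} and every production mentioning them.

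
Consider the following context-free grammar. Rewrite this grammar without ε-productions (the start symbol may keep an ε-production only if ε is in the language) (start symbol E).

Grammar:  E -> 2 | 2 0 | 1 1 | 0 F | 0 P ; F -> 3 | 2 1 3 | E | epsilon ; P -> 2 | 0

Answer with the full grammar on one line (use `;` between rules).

E -> 2 | 2 0 | 1 1 | 0 F | 0 | 0 P; F -> 3 | 2 1 3 | E; P -> 2 | 0

Nullable nonterminals: {F}.
ε ∉ L(G), so no ε-production is kept.
Add the nullable-subset variants: E → 0 F gives 0 F | 0.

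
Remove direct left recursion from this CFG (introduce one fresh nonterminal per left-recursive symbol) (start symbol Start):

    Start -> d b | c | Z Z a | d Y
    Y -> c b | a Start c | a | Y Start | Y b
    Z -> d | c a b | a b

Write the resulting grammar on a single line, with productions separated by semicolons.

Y is directly left-recursive.
For Y: α = {Start, b}, β = {c b, a Start c, a}. Rewrite as Y → β Y1 and Y1 → α Y1 | ε.

Start -> d b | c | Z Z a | d Y; Y -> c b Y1 | a Start c Y1 | a Y1; Z -> d | c a b | a b; Y1 -> Start Y1 | b Y1 | eps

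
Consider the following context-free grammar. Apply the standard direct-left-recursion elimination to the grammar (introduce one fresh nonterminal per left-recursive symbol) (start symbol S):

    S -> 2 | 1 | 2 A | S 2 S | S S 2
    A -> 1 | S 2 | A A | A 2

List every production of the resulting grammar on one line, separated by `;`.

Directly left-recursive nonterminals: S, A.
For S: α = {2 S, S 2}, β = {2, 1, 2 A}. Rewrite as S → β S' and S' → α S' | ε.
For A: α = {A, 2}, β = {1, S 2}. Rewrite as A → β A' and A' → α A' | ε.

S -> 2 S' | 1 S' | 2 A S'; A -> 1 A' | S 2 A'; S' -> 2 S S' | S 2 S' | eps; A' -> A A' | 2 A' | eps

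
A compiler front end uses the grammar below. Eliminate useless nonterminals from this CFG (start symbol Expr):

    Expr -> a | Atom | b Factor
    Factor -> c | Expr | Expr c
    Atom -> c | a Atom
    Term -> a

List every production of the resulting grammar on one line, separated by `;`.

Generating nonterminals: {Atom, Expr, Factor, Term}.
Reachable from Expr after that: {Atom, Expr, Factor}.
Removed useless symbols: {Term} and every production mentioning them.

Expr -> a | Atom | b Factor; Factor -> c | Expr | Expr c; Atom -> c | a Atom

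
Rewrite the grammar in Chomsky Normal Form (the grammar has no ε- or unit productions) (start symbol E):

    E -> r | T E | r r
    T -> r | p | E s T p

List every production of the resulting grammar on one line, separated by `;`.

Introduce a nonterminal for each terminal appearing in a rule of length ≥ 2: X1 → r, X2 → s, X3 → p.
Binarize each right-hand side of length ≥ 3 by chaining fresh nonterminals (Y1, Y2, …): affected rules were T → E X2 T X3.

E -> r | T E | X1 X1; T -> r | p | E Y1; X1 -> r; X2 -> s; X3 -> p; Y1 -> X2 Y2; Y2 -> T X3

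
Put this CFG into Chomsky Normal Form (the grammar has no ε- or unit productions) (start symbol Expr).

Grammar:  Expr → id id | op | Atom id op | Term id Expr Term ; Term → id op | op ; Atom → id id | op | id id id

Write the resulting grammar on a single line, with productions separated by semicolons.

Expr → X1 X1 | op | Atom Y1 | Term Y2; Term → X1 X2 | op; Atom → X1 X1 | op | X1 Y4; X1 → id; X2 → op; Y1 → X1 X2; Y2 → X1 Y3; Y3 → Expr Term; Y4 → X1 X1

Introduce a nonterminal for each terminal appearing in a rule of length ≥ 2: X1 → id, X2 → op.
Binarize each right-hand side of length ≥ 3 by chaining fresh nonterminals (Y1, Y2, …): affected rules were Expr → Atom X1 X2; Expr → Term X1 Expr Term; Atom → X1 X1 X1.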